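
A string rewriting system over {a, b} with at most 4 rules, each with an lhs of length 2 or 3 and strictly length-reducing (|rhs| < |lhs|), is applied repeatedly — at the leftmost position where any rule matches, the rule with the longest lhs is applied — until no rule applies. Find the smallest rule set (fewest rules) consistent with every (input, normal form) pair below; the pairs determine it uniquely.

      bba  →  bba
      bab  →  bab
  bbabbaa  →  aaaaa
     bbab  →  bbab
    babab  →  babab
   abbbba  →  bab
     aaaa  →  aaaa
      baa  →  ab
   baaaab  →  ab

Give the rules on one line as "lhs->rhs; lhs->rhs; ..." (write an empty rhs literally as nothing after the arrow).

  | bba
  | bab
  | bbabbaa => bbbaaa => aaaaa
  | bbab

aab->a; abb->ba; baa->ab; bbb->aa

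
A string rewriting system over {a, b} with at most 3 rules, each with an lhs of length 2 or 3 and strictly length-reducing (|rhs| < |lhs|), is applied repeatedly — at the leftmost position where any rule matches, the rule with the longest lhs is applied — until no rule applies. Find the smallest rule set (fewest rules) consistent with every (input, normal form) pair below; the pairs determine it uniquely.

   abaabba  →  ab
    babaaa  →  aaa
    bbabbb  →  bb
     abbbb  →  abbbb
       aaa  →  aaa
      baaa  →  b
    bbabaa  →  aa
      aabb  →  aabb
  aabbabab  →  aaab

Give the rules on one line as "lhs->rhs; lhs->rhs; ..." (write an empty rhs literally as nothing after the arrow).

  | abaabba => ababba => aba => ab
  | babaaa => aaa
  | bbabbb => babbb => bb
  | abbbb

ba->b; bab->; bba->ba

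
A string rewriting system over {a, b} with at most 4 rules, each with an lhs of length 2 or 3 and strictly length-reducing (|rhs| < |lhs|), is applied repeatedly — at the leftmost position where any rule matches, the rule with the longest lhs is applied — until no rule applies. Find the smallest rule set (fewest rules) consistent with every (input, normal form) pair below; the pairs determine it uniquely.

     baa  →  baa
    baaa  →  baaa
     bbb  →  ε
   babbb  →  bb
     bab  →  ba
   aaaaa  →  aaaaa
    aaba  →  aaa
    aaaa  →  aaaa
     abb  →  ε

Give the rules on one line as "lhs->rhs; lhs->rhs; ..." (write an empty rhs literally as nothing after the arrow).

  | baa
  | baaa
  | bbb => ε
  | babbb => bb

ab->a; abb->; bbb->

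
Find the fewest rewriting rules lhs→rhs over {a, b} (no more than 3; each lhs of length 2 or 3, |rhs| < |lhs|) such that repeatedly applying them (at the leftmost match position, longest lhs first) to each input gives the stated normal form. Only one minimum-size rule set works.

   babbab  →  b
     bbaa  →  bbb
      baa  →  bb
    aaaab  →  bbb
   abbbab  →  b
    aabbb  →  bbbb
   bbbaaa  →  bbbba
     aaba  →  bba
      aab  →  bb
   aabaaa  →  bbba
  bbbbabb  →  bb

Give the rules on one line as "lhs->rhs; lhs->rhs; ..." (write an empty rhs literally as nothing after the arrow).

  | babbab => abbab => bbab => bab => ab => b
  | bbaa => bbb
  | baa => bb
  | aaaab => baab => bbb

aa->b; ab->b; bab->ab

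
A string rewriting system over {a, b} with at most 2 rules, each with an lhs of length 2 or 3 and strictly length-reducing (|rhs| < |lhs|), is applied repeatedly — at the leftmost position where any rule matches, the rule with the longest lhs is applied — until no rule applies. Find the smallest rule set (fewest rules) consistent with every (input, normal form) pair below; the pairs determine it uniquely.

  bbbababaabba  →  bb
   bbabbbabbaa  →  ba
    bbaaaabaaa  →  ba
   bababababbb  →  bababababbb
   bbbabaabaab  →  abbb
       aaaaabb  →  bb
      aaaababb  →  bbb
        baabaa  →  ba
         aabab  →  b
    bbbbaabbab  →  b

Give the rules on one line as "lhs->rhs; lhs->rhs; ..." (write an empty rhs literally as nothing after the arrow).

aa->b; bba->

  | bbbababaabba => bbabaabba => baabba => bbbba => bb
  | bbabbbabbaa => bbbabbaa => bbbaa => ba
  | bbaaaabaaa => aaabaaa => babaaa => babba => ba
  | bababababbb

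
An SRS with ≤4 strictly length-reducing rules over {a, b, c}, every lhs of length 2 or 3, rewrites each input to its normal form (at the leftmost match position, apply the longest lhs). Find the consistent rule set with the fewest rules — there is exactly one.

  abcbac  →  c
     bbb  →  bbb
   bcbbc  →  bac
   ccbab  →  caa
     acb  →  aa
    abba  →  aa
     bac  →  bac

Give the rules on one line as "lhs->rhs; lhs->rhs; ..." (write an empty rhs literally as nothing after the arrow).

aaa->; ab->a; cb->a

  | abcbac => acbac => aaac => c
  | bbb
  | bcbbc => babc => bac
  | ccbab => caab => caa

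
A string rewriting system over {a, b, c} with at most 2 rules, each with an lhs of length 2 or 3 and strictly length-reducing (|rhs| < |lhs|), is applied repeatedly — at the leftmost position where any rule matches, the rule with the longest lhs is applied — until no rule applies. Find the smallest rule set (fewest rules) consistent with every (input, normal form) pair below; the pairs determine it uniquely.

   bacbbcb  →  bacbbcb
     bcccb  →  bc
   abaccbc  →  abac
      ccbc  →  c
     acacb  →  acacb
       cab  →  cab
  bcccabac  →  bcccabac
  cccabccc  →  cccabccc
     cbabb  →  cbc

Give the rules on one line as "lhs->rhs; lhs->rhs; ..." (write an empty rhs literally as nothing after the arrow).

abb->c; ccb->

  | bacbbcb
  | bcccb => bc
  | abaccbc => abac
  | ccbc => c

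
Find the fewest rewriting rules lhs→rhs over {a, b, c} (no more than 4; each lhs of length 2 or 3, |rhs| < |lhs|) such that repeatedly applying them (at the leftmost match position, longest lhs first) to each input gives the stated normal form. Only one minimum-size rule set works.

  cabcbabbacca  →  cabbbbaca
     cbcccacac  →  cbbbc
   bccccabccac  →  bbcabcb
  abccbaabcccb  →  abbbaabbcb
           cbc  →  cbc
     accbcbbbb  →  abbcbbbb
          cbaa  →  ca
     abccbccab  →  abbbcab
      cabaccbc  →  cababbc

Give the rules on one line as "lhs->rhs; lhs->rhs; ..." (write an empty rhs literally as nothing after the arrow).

cac->cb; cba->cc; cc->b; cca->ca

  | cabcbabbacca => cabccbbacca => cabbbbacca => cabbbbaca
  | cbcccacac => cbbcacac => cbbcbac => cbbccc => cbbbc
  | bccccabccac => bbccabccac => bbcabccac => bbcabcac => bbcabcb
  | abccbaabcccb => abbbaabcccb => abbbaabbcb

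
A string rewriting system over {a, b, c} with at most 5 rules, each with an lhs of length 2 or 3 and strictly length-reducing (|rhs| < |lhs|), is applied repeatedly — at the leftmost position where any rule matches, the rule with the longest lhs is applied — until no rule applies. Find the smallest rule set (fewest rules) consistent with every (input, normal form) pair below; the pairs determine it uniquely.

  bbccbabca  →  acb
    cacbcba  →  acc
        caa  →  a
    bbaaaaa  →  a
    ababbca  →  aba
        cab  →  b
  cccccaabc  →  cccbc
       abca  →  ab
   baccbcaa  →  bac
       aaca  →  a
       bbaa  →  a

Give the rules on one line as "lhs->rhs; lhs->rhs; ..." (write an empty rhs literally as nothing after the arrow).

  | bbccbabca => accbabca => acacbca => acbca => acb
  | cacbcba => cbcba => cbac => acc
  | caa => a
  | bbaaaaa => aaaaaa => aaaaa => aaaa => aaa => aa => a

aa->a; bb->a; ca->; cba->ac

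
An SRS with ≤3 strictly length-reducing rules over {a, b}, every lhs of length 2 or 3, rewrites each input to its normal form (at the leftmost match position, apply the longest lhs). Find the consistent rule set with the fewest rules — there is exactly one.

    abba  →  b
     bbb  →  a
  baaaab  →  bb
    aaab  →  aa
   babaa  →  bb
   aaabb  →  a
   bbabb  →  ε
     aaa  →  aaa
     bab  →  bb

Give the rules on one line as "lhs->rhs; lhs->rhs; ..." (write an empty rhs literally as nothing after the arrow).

ab->; ba->b; bbb->a

  | abba => ba => b
  | bbb => a
  | baaaab => baaab => baab => bab => bb
  | aaab => aa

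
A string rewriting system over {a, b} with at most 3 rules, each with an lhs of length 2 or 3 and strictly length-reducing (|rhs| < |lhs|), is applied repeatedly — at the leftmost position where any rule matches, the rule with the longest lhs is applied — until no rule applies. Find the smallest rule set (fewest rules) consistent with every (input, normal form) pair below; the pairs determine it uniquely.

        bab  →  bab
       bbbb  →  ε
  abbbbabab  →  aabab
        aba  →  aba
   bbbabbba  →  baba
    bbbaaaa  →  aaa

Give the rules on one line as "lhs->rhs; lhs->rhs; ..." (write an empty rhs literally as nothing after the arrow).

baa->a; bb->

  | bab
  | bbbb => bb => ε
  | abbbbabab => abbabab => aabab
  | aba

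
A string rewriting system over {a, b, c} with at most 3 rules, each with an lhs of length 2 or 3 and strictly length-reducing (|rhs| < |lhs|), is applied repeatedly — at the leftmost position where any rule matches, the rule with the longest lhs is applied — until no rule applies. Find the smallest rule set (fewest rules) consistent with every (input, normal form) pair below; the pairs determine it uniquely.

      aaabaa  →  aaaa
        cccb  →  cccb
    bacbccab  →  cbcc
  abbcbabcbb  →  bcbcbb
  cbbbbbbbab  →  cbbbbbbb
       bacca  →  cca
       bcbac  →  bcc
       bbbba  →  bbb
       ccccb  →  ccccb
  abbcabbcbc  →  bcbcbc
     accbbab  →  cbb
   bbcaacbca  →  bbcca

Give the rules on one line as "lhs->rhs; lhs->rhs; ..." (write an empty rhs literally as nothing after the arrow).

  | aaabaa => aaaa
  | cccb
  | bacbccab => cbccab => cbcc
  | abbcbabcbb => bcbabcbb => bcbcbb

ab->; ac->; ba->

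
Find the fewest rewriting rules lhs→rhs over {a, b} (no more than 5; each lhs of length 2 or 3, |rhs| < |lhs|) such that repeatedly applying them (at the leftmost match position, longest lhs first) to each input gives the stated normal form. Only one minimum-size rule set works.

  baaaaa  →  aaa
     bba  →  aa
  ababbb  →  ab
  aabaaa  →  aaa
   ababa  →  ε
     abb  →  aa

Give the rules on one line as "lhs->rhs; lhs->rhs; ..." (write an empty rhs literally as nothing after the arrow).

aba->; ba->; baa->; bb->a

  | baaaaa => aaa
  | bba => aa
  | ababbb => bbb => ab
  | aabaaa => aaa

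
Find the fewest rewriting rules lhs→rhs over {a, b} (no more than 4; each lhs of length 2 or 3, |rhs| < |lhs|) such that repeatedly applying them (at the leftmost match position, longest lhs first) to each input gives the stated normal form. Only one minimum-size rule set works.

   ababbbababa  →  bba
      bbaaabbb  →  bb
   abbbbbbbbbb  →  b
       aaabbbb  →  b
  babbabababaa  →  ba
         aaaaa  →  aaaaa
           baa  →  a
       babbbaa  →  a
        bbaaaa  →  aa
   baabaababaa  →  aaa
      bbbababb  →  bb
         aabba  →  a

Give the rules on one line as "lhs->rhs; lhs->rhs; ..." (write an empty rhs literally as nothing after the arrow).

  | ababbbababa => abbbababa => bbababa => bbaba => bba
  | bbaaabbb => baabbb => abbb => bb
  | abbbbbbbbbb => bbbbbbbbb => bbbbbbb => bbbbb => bbb => b
  | aaabbbb => aabbb => abb => b

ab->; baa->a; bbb->b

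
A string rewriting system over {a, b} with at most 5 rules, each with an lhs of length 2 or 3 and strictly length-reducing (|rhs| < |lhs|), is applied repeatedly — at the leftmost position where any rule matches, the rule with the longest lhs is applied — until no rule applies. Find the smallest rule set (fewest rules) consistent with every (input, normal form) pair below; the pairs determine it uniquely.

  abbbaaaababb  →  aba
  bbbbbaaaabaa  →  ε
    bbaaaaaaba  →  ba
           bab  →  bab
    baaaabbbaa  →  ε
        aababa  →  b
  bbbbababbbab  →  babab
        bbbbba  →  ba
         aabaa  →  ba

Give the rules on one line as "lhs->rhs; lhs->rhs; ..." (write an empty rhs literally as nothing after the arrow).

  | abbbaaaababb => abaaaababb => abbaababb => abbababb => abbbabb => ababb => aba
  | bbbbbaaaabaa => bbbaaaabaa => baaaabaa => bbaabaa => bbabaa => bbbaa => baa => bb => ε
  | bbaaaaaaba => bbaaaaaba => bbaaaaba => bbaaaba => bbaaba => bbaba => bbba => ba
  | bab

aa->b; aab->a; bb->; bba->bb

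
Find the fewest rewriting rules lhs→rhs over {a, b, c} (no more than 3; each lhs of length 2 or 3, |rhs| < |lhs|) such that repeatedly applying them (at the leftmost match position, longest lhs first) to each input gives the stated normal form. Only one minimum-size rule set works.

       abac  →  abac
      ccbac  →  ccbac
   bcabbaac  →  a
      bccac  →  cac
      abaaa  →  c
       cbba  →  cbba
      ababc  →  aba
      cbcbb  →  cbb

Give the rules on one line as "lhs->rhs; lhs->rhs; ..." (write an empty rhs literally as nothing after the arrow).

aa->c; bc->

  | abac
  | ccbac
  | bcabbaac => abbaac => abbcc => abc => a
  | bccac => cac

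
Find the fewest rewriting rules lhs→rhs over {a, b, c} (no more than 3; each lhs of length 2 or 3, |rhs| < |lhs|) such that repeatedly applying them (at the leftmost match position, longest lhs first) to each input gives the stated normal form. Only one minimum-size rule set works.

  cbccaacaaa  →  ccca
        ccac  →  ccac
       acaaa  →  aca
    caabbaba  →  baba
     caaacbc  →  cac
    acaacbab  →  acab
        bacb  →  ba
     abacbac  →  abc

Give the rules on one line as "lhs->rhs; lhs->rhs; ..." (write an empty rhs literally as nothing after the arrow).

aa->; cb->

  | cbccaacaaa => ccaacaaa => cccaaa => ccca
  | ccac
  | acaaa => aca
  | caabbaba => cbbaba => baba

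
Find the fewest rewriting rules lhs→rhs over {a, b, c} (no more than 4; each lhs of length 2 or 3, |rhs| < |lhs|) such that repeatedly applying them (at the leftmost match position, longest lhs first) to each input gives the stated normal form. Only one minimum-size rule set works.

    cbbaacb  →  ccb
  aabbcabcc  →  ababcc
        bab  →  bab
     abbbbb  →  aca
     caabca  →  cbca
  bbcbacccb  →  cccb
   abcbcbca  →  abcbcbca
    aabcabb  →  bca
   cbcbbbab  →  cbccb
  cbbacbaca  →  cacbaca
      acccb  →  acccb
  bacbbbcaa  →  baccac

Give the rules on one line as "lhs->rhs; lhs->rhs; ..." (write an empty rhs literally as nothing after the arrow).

aa->; bb->; bbb->ca; bbc->ab

  | cbbaacb => caacb => ccb
  | aabbcabcc => bbcabcc => ababcc
  | bab
  | abbbbb => acabb => aca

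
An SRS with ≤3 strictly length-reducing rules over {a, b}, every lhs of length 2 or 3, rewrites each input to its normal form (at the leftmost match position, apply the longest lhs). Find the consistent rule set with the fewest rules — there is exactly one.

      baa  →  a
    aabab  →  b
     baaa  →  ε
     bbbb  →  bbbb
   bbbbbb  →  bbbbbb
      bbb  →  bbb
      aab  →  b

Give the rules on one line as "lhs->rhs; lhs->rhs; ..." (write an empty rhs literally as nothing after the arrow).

  | baa => a
  | aabab => bab => b
  | baaa => aa => ε
  | bbbb

aa->; ba->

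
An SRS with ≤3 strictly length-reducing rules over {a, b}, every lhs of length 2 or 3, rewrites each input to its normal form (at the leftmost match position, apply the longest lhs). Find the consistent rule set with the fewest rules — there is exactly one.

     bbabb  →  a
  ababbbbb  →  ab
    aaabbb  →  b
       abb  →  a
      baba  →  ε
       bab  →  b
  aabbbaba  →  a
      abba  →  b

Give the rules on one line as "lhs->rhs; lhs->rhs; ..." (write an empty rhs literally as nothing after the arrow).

aa->b; ba->; bb->

  | bbabb => abb => a
  | ababbbbb => abbbbb => abbb => ab
  | aaabbb => babbb => bbb => b
  | abb => a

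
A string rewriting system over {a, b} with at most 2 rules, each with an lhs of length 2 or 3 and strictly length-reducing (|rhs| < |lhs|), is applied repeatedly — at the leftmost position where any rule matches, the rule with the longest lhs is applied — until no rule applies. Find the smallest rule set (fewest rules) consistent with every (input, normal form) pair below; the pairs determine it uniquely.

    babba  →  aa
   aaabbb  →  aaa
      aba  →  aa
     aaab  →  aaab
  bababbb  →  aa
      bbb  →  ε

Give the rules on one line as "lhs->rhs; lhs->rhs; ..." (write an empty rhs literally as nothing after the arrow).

  | babba => abba => aba => aa
  | aaabbb => aaa
  | aba => aa
  | aaab

ba->a; bbb->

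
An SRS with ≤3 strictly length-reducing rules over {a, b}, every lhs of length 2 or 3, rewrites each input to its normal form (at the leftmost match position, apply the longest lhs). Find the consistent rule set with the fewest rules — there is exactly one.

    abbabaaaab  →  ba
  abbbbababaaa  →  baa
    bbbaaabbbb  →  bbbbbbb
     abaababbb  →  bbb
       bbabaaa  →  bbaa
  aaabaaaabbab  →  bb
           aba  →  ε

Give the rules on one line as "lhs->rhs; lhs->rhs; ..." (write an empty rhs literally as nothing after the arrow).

aaa->; ab->a; aba->

  | abbabaaaab => ababaaaab => baaaab => bab => ba
  | abbbbababaaa => abbbababaaa => abbababaaa => abababaaa => babaaa => baa
  | bbbaaabbbb => bbbbbbb
  | abaababbb => ababbb => bbb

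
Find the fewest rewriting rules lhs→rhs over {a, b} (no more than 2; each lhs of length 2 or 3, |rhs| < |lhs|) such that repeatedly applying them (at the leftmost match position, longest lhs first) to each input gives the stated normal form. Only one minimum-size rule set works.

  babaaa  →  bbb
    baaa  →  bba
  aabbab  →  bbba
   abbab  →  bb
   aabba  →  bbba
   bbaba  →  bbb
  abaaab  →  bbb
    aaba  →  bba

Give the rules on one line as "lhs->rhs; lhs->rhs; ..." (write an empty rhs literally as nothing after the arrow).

aa->b; ab->a

  | babaaa => baaaa => bbaa => bbb
  | baaa => bba
  | aabbab => bbbab => bbba
  | abbab => abab => aab => bb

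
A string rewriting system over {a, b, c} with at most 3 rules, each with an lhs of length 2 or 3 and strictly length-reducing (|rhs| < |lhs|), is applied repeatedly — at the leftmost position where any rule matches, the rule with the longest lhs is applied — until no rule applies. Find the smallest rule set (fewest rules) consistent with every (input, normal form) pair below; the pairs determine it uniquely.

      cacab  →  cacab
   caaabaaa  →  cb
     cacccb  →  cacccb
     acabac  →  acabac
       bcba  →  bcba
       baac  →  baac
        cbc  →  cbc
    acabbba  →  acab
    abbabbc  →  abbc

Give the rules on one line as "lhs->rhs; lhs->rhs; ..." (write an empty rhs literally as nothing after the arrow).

aaa->; bba->

  | cacab
  | caaabaaa => cbaaa => cb
  | cacccb
  | acabac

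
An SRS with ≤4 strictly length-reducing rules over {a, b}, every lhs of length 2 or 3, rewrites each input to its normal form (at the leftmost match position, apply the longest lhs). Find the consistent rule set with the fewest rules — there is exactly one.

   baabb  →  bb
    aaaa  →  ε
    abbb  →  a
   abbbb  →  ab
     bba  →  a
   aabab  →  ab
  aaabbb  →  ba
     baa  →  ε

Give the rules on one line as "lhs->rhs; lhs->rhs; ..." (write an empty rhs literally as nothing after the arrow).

aa->b; baa->; bba->a; bbb->

  | baabb => bb
  | aaaa => baa => ε
  | abbb => a
  | abbbb => ab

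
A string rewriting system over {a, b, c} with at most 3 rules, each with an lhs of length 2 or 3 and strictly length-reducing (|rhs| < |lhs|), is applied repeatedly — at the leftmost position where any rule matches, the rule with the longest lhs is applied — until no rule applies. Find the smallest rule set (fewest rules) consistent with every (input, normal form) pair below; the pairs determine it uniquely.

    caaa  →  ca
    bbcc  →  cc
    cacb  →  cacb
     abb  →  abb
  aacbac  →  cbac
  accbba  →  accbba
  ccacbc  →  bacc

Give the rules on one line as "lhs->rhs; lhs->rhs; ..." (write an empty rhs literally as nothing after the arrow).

  | caaa => ca
  | bbcc => bcc => cc
  | cacb
  | abb

aa->; bc->c; cca->ba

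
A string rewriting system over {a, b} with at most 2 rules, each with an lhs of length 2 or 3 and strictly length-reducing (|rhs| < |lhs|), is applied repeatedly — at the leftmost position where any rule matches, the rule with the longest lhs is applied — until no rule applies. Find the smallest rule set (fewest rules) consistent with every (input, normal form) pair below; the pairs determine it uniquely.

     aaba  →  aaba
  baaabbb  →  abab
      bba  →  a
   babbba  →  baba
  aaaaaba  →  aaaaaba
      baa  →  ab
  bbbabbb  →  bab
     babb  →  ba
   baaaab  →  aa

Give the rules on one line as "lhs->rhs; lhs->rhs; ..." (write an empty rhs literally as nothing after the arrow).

baa->ab; bb->

  | aaba
  | baaabbb => ababbb => abab
  | bba => a
  | babbba => baba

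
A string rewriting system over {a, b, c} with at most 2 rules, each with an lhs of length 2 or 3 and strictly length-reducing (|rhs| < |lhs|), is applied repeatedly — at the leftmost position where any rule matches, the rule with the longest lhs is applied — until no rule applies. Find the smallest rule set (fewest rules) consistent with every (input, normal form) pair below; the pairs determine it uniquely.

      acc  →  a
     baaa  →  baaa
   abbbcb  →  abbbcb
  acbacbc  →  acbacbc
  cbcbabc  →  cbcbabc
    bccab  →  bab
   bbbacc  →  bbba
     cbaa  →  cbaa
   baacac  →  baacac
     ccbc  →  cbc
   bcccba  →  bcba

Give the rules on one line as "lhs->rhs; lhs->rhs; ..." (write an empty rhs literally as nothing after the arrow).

  | acc => a
  | baaa
  | abbbcb
  | acbacbc

cc->; ccb->cb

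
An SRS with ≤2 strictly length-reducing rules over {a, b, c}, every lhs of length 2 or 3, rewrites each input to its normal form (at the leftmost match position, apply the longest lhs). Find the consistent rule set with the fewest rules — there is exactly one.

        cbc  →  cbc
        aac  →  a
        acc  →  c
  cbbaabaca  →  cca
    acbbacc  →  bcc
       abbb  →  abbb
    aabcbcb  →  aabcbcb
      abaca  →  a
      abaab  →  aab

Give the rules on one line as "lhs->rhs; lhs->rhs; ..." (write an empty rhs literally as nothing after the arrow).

  | cbc
  | aac => a
  | acc => c
  | cbbaabaca => cbabaca => cbaca => cca

ac->; ba->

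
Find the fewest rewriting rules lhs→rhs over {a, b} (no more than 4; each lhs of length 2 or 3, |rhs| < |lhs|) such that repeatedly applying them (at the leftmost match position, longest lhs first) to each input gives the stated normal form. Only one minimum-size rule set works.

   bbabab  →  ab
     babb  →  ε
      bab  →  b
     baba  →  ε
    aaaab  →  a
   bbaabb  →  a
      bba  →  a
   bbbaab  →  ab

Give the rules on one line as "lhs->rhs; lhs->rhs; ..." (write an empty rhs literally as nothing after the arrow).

aa->a; aab->aa; ba->; bb->

  | bbabab => abab => ab
  | babb => bb => ε
  | bab => b
  | baba => ba => ε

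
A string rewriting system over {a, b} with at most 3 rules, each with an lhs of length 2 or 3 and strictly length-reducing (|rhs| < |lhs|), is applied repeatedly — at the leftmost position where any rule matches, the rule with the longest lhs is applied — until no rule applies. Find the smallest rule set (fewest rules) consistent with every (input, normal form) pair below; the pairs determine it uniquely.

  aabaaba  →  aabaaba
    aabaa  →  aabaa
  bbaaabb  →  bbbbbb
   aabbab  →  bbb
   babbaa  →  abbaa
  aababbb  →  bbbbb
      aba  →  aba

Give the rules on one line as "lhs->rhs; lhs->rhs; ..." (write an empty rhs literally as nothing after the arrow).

  | aabaaba
  | aabaa
  | bbaaabb => bbbbbb
  | aabbab => aabab => aaab => bbb

aaa->bb; bab->ab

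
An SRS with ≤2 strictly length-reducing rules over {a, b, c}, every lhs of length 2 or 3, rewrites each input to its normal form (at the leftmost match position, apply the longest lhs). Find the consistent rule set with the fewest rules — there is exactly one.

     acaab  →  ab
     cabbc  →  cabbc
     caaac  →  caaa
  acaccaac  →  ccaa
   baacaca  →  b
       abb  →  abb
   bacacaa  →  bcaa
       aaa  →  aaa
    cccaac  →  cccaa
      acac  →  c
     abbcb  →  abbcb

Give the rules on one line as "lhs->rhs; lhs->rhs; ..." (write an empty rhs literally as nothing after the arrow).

  | acaab => ab
  | cabbc
  | caaac => caaa
  | acaccaac => ccaac => ccaa

ac->a; aca->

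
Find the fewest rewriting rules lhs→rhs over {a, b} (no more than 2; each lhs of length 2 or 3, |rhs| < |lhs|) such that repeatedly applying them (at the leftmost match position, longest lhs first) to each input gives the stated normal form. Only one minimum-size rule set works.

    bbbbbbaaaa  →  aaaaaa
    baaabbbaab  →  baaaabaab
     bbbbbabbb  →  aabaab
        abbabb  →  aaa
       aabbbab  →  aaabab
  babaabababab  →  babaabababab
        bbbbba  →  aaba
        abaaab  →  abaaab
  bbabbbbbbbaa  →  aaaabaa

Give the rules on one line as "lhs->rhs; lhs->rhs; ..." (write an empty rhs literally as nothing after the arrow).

  | bbbbbbaaaa => abbbbaaaa => aabbaaaa => aaaaaa
  | baaabbbaab => baaaabaab
  | bbbbbabbb => abbbabbb => aababbb => aabaab
  | abbabb => aabb => aaa

bb->a; bba->a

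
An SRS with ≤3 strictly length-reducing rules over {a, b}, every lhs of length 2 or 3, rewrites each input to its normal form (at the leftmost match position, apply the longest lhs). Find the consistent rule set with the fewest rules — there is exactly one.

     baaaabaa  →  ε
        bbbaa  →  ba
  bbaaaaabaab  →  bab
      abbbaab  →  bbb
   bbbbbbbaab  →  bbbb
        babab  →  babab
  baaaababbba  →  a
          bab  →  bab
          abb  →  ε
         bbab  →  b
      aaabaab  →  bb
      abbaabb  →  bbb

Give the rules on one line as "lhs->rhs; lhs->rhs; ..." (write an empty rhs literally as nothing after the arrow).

aa->b; abb->; bba->

  | baaaabaa => bbaabaa => abaa => abb => ε
  | bbbaa => ba
  | bbaaaaabaab => aaaabaab => baabaab => bbbaab => bab
  | abbbaab => baab => bbb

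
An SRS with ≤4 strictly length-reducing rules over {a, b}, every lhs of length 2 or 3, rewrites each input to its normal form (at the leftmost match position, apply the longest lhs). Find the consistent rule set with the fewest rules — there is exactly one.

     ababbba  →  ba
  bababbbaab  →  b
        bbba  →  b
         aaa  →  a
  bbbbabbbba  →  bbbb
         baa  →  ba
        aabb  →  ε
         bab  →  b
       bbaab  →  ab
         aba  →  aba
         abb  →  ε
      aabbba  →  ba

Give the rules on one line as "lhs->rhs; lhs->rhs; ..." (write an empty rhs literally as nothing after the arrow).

  | ababbba => abbba => ba
  | bababbbaab => babbbaab => bbbaab => bab => b
  | bbba => b
  | aaa => aa => a

aa->a; abb->; bab->b; bba->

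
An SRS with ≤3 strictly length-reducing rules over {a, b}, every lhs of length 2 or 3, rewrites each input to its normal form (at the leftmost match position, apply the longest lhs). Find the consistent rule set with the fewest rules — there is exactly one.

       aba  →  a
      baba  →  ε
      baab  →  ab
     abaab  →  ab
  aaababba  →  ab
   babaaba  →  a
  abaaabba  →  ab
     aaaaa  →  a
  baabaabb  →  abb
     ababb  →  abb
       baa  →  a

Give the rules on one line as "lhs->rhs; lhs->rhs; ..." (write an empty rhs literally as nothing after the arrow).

  | aba => a
  | baba => ba => ε
  | baab => ab
  | abaab => aab => ab

aa->a; ba->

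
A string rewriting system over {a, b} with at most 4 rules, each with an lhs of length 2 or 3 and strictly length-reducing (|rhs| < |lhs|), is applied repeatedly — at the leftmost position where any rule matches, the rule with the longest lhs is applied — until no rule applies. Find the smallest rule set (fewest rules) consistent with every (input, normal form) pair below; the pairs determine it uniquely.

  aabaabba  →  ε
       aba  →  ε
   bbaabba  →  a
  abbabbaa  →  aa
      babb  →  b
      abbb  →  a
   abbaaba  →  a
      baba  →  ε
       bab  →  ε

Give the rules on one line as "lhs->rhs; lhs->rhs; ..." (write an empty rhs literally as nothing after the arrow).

ab->; aba->; ba->a; bb->a

  | aabaabba => aabba => aba => ε
  | aba => ε
  | bbaabba => aaabba => aaba => a
  | abbabbaa => babbaa => abbaa => baa => aa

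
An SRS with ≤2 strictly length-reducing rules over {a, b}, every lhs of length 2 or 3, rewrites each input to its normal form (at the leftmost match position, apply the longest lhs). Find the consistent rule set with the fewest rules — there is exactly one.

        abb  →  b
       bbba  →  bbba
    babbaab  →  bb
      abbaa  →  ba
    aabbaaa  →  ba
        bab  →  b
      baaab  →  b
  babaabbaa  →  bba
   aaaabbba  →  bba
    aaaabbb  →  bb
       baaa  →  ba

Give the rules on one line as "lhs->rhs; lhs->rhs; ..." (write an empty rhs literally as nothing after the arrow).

  | abb => b
  | bbba
  | babbaab => bbaab => bbab => bb
  | abbaa => baa => ba

aa->a; ab->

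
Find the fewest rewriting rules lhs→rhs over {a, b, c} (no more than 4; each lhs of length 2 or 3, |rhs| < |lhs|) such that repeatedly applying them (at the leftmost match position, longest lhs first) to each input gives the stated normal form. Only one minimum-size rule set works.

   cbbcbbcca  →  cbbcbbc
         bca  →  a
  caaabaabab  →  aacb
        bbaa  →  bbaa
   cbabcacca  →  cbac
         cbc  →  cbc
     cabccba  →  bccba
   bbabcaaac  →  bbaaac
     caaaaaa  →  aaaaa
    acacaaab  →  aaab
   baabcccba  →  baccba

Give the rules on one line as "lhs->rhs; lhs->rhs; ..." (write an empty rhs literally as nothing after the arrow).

aba->ac; abc->; bca->a; ca->

  | cbbcbbcca => cbbcbbc
  | bca => a
  | caaabaabab => aabaabab => aacabab => aabab => aacb
  | bbaa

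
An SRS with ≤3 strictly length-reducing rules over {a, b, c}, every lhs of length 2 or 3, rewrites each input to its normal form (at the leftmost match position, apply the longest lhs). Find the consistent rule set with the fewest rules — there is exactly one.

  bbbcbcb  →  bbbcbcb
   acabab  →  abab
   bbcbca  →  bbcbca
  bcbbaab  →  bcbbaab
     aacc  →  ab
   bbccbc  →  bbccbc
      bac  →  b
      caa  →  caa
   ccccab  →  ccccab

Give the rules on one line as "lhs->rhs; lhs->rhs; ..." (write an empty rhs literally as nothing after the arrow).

ac->; acc->b

  | bbbcbcb
  | acabab => abab
  | bbcbca
  | bcbbaab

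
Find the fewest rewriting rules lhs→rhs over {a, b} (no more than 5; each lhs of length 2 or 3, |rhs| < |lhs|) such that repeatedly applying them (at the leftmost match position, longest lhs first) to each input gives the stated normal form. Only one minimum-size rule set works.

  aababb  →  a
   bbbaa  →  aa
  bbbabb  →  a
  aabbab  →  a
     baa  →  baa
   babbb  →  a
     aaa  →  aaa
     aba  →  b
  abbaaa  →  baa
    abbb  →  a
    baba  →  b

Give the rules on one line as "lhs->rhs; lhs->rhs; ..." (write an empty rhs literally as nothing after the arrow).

ab->a; aba->b; bab->ab; bbb->

  | aababb => abbb => abb => ab => a
  | bbbaa => aa
  | bbbabb => abb => ab => a
  | aabbab => aabab => abb => ab => a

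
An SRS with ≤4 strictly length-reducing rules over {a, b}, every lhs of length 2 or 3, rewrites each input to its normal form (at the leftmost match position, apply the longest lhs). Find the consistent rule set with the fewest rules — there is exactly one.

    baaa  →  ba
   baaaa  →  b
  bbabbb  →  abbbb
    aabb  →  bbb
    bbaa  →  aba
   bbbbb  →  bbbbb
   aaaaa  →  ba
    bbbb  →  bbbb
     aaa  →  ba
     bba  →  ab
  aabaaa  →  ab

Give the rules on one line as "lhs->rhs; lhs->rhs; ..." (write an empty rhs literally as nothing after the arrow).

aa->b; baa->b; bba->ab

  | baaa => ba
  | baaaa => baa => b
  | bbabbb => abbbb
  | aabb => bbb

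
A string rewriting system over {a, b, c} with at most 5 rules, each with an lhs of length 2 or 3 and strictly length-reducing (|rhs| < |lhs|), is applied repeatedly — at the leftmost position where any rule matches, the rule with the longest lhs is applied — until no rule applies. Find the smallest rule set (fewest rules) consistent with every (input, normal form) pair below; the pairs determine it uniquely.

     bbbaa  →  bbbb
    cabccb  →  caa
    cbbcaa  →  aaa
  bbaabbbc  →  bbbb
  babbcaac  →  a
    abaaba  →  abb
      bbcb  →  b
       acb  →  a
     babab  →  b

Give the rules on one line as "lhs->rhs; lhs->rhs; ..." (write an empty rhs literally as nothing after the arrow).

  | bbbaa => bbbb
  | cabccb => caacb => caa
  | cbbcaa => bcaa => aaa
  | bbaabbbc => bbbbbbc => bbbbba => bbbb

ba->; baa->bb; bc->a; cb->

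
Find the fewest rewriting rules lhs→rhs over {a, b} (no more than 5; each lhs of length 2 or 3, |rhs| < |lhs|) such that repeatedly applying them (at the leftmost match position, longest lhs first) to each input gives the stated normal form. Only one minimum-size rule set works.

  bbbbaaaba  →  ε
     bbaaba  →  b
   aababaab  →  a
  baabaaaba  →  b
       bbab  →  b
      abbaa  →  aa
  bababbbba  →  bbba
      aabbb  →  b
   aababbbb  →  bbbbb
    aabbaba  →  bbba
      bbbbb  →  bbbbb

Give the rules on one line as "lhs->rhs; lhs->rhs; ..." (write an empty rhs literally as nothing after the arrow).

ab->; aba->bb; baa->aa; bab->

  | bbbbaaaba => bbbaaaba => bbaaaba => baaaba => aaaba => aabb => ab => ε
  | bbaaba => baaba => aaba => abb => b
  | aababaab => abbbaab => bbaab => baab => aab => a
  | baabaaaba => aabaaaba => abbaaba => baaba => aaba => abb => b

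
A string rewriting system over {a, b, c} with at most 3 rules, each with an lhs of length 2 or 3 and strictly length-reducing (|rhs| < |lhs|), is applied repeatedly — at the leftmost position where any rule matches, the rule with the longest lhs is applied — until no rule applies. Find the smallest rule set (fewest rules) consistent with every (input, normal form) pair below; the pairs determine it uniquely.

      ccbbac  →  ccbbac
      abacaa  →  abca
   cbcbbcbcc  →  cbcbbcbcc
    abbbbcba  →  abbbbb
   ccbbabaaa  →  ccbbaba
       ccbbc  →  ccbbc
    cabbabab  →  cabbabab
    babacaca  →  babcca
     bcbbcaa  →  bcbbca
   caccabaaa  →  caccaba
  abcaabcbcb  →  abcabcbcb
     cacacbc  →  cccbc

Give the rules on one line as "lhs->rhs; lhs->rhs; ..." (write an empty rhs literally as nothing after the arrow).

  | ccbbac
  | abacaa => abca
  | cbcbbcbcc
  | abbbbcba => abbbbb

aa->a; aca->c; cba->b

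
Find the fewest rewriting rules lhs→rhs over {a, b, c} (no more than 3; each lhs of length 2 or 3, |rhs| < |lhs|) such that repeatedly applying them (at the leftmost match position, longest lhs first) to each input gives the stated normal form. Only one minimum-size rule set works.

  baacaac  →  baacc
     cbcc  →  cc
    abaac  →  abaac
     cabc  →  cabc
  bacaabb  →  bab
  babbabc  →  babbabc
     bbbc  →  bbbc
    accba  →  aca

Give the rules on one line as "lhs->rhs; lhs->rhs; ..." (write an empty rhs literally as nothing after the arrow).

  | baacaac => baacc
  | cbcc => cc
  | abaac
  | cabc

caa->c; cb->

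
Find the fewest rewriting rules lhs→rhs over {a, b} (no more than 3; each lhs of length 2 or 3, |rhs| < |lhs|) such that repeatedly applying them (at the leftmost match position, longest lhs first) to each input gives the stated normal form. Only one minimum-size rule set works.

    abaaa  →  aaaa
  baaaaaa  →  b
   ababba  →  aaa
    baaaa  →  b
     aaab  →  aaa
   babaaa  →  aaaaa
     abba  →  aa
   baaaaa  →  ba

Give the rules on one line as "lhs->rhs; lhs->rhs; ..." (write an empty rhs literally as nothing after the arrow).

  | abaaa => aaaa
  | baaaaaa => baaaa => baa => b
  | ababba => aabba => aaba => aaa
  | baaaa => baa => b

ab->a; baa->b; bab->aa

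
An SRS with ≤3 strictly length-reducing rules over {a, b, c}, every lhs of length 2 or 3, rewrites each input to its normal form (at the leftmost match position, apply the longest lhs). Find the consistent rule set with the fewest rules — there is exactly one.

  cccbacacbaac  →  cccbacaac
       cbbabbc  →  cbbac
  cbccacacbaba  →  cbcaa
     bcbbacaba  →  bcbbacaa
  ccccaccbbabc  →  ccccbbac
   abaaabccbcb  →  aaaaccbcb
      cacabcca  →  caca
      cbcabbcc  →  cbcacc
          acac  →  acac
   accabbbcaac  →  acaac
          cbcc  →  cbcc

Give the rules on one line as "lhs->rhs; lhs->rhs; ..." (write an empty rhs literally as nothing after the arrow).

  | cccbacacbaac => cccbacaac
  | cbbabbc => cbbabc => cbbac
  | cbccacacbaba => cbcacbaba => cbcaba => cbcaa
  | bcbbacaba => bcbbacaa

ab->a; acb->; cca->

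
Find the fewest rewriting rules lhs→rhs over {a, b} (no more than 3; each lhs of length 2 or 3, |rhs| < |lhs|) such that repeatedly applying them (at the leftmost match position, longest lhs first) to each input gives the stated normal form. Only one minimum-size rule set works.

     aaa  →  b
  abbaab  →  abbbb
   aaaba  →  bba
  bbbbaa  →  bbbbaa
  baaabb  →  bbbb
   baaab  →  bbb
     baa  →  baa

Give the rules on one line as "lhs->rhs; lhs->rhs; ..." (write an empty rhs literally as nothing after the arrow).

aaa->b; aab->bb

  | aaa => b
  | abbaab => abbbb
  | aaaba => bba
  | bbbbaa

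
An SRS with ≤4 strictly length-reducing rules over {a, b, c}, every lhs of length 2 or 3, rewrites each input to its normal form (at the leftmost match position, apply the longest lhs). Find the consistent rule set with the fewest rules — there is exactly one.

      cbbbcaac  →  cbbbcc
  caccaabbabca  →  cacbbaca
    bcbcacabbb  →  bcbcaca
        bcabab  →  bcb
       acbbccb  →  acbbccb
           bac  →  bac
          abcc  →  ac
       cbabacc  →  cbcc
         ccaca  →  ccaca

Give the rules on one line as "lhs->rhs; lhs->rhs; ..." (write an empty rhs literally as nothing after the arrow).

  | cbbbcaac => cbbbcc
  | caccaabbabca => cacaabbabca => cacbbabca => cacbbaca
  | bcbcacabbb => bcbcacabb => bcbcacab => bcbcaca
  | bcabab => bcaab => bcb

aa->; ab->a; acc->ac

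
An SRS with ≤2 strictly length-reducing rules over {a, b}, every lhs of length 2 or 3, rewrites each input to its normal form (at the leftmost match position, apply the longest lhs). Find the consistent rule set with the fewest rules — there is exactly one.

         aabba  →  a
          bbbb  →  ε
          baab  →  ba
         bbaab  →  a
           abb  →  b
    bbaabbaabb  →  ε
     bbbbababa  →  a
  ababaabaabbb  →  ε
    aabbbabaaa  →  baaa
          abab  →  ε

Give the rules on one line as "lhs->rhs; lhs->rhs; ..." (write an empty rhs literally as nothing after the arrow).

  | aabba => aba => a
  | bbbb => bb => ε
  | baab => ba
  | bbaab => aab => a

ab->; bb->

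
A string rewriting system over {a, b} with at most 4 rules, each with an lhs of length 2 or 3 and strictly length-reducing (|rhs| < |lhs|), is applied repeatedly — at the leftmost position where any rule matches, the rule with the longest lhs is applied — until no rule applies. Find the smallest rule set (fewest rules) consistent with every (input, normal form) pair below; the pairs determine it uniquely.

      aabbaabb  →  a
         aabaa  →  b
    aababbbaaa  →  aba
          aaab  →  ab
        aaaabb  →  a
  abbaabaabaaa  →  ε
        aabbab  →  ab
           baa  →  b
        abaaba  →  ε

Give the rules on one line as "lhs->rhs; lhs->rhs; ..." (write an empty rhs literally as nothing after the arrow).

aa->; bab->b; bb->a; bba->a

  | aabbaabb => bbaabb => aabb => bb => a
  | aabaa => baa => b
  | aababbbaaa => babbbaaa => bbbaaa => abaaa => aba
  | aaab => ab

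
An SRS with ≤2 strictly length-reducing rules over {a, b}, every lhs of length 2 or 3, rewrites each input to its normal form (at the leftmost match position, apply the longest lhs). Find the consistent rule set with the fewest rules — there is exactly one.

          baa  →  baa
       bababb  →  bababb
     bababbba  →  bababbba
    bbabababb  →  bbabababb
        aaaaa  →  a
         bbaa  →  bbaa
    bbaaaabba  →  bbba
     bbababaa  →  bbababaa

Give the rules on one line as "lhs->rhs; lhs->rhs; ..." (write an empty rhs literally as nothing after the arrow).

  | baa
  | bababb
  | bababbba
  | bbabababb

aaa->a; aab->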